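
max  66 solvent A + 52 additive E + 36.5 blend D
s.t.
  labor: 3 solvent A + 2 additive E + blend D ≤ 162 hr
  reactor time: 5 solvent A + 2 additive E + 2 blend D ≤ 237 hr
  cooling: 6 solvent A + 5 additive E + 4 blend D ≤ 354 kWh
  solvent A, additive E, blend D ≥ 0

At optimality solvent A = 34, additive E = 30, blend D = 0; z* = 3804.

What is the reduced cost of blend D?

-1.5

At the optimum: labor uses 162 of 162 (binding); reactor time uses 230 of 237 (slack = 7); cooling uses 354 of 354 (binding).
By complementary slackness, y = 0 for the non-binding constraint.
Dual feasibility on the basic columns requires 3·y_labor + 6·y_cooling = 66, 2·y_labor + 5·y_cooling = 52.
This yields shadow prices y_labor = 6, y_cooling = 8.
Reduced cost of blend D: c₃ − yᵀa₃ = 36.5 − (6·1 + 8·4) = 36.5 − 38 = -1.5.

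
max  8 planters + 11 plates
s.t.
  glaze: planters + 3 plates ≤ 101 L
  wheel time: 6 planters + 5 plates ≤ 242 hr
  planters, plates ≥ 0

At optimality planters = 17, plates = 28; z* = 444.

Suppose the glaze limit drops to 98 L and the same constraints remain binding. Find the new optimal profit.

438

At the optimum: glaze uses 101 of 101 (binding); wheel time uses 242 of 242 (binding).
Dual feasibility on the basic columns requires 1·y_glaze + 6·y_wheel time = 8, 3·y_glaze + 5·y_wheel time = 11.
→ y_glaze = 2 and y_wheel time = 1.
Δz = y_glaze·Δb = 2 × (-3) = -6, so new z* = 444 − 6 = 438.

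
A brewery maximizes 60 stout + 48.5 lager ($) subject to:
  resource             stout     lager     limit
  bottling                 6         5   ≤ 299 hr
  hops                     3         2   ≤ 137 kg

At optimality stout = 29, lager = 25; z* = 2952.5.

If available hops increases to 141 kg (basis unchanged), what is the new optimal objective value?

2964.5

At the optimum: bottling uses 299 of 299 (binding); hops uses 137 of 137 (binding).
The binding rows give the dual system: 6·y_bottling + 3·y_hops = 60 and 5·y_bottling + 2·y_hops = 48.5.
Solving: y_bottling = 8.5, y_hops = 3.
Δz = y_hops·Δb = 3 × (4) = 12, so new z* = 2952.5 + 12 = 2964.5.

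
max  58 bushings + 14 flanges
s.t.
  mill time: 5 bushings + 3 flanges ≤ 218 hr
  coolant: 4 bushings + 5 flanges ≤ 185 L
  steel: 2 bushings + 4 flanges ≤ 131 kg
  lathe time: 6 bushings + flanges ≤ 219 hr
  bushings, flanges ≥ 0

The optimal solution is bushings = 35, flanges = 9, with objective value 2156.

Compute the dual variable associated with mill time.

Binding: coolant and lathe time. Non-binding: mill time (16 unused), steel (25 unused).
Since mill time, steel are not tight, their duals are 0.
Dual feasibility on the basic columns requires 4·y_coolant + 6·y_lathe time = 58, 5·y_coolant + 1·y_lathe time = 14.
→ y_coolant = 1 and y_lathe time = 9.
Shadow price of mill time = 0.

0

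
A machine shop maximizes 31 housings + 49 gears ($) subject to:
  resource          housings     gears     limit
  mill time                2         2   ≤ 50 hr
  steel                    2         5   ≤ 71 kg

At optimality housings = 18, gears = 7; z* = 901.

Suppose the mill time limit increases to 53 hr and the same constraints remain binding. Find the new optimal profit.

929.5

Both mill time and steel are binding at x*.
From A_Bᵀ y = c: 2·y_mill time + 2·y_steel = 31; 2·y_mill time + 5·y_steel = 49.
Solving: y_mill time = 9.5, y_steel = 6.
Δz = y_mill time·Δb = 9.5 × (3) = 28.5, so new z* = 901 + 28.5 = 929.5.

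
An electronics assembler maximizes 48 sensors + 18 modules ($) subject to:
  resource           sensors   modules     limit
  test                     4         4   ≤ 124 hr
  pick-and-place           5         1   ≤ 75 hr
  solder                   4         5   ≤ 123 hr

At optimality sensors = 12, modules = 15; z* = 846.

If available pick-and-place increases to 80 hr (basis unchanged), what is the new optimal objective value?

886

At the optimum: test uses 108 of 124 (slack = 16); pick-and-place uses 75 of 75 (binding); solder uses 123 of 123 (binding).
Slack constraints have shadow price 0 (complementary slackness).
From A_Bᵀ y = c: 5·y_pick-and-place + 4·y_solder = 48; 1·y_pick-and-place + 5·y_solder = 18.
→ y_pick-and-place = 8 and y_solder = 2.
Δz = y_pick-and-place·Δb = 8 × (5) = 40, so new z* = 846 + 40 = 886.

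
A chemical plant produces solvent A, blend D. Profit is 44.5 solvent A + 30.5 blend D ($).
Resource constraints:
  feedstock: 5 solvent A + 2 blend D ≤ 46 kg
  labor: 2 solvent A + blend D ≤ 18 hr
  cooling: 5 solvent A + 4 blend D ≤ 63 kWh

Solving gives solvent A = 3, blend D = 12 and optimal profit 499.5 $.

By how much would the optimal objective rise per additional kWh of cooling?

At the optimum: feedstock uses 39 of 46 (slack = 7); labor uses 18 of 18 (binding); cooling uses 63 of 63 (binding).
By complementary slackness, y = 0 for the non-binding constraint.
From A_Bᵀ y = c: 2·y_labor + 5·y_cooling = 44.5; 1·y_labor + 4·y_cooling = 30.5.
→ y_labor = 8.5 and y_cooling = 5.5.
Shadow price of cooling = 5.5.

5.5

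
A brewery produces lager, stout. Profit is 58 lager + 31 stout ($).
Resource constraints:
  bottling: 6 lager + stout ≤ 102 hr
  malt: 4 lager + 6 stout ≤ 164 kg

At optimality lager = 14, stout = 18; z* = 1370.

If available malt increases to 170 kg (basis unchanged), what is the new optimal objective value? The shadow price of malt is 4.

1394

Δb = 6, so new z* = 1370 + (4)·(6) = 1370 + 24 = 1394.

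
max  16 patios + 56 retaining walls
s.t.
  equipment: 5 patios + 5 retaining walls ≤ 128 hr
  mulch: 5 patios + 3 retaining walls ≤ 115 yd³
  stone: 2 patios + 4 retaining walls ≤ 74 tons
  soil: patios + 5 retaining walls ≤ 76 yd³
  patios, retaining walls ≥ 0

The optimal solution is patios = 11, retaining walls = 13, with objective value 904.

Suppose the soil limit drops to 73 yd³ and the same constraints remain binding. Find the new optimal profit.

Check each constraint at x*: equipment 120/128 (slack 8); mulch 94/115 (slack 21); stone 74/74 (tight); soil 76/76 (tight).
By complementary slackness, y = 0 for the non-binding constraints.
From A_Bᵀ y = c: 2·y_stone + 1·y_soil = 16; 4·y_stone + 5·y_soil = 56.
→ y_stone = 4 and y_soil = 8.
Δz = y_soil·Δb = 8 × (-3) = -24, so new z* = 904 − 24 = 880.

880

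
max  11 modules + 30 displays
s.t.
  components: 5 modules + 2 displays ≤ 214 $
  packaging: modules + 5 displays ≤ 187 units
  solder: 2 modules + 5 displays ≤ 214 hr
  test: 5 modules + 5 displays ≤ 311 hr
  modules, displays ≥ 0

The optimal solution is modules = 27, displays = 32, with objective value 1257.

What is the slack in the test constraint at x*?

test used = 5·27 + 5·32 = 295; slack = 311 − 295 = 16.

16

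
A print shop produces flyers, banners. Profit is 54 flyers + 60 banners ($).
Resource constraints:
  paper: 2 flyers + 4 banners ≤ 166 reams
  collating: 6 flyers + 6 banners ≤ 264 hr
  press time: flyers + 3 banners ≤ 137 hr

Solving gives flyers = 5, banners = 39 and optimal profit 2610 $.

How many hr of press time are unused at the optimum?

press time used = 1·5 + 3·39 = 122; slack = 137 − 122 = 15.

15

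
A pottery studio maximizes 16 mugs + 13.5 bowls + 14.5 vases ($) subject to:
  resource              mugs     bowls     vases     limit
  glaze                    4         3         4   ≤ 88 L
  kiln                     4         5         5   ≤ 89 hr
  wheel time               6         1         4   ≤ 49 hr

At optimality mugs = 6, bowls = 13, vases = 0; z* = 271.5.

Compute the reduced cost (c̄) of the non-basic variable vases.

-2

At the optimum: glaze uses 63 of 88 (slack = 25); kiln uses 89 of 89 (binding); wheel time uses 49 of 49 (binding).
By complementary slackness, y = 0 for the non-binding constraint.
The binding rows give the dual system: 4·y_kiln + 6·y_wheel time = 16 and 5·y_kiln + 1·y_wheel time = 13.5.
Solving: y_kiln = 2.5, y_wheel time = 1.
Reduced cost of vases: c₃ − yᵀa₃ = 14.5 − (2.5·5 + 1·4) = 14.5 − 16.5 = -2.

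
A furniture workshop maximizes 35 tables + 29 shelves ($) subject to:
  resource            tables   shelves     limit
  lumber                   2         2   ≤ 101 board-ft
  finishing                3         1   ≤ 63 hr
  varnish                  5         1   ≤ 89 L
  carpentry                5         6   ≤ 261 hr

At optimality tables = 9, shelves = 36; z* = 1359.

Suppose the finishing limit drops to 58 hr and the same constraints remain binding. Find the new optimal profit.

1334

Check each constraint at x*: lumber 90/101 (slack 11); finishing 63/63 (tight); varnish 81/89 (slack 8); carpentry 261/261 (tight).
Since lumber, varnish are not tight, their duals are 0.
From A_Bᵀ y = c: 3·y_finishing + 5·y_carpentry = 35; 1·y_finishing + 6·y_carpentry = 29.
This yields shadow prices y_finishing = 5, y_carpentry = 4.
Δz = y_finishing·Δb = 5 × (-5) = -25, so new z* = 1359 − 25 = 1334.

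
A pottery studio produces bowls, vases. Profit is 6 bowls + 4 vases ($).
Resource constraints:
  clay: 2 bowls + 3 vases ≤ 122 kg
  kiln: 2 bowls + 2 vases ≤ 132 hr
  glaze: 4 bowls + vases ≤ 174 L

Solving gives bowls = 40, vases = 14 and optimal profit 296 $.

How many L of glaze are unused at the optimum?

0

glaze used = 4·40 + 1·14 = 174; slack = 174 − 174 = 0.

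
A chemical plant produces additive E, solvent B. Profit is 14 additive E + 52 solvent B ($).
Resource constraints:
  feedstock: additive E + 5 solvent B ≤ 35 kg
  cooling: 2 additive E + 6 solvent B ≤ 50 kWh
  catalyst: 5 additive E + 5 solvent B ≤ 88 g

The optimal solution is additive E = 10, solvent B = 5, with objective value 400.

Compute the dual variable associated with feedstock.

Binding: feedstock and cooling. Non-binding: catalyst (13 unused).
Since catalyst is not tight, its dual is 0.
Dual feasibility on the basic columns requires 1·y_feedstock + 2·y_cooling = 14, 5·y_feedstock + 6·y_cooling = 52.
Solving: y_feedstock = 5, y_cooling = 4.5.
Shadow price of feedstock = 5.

5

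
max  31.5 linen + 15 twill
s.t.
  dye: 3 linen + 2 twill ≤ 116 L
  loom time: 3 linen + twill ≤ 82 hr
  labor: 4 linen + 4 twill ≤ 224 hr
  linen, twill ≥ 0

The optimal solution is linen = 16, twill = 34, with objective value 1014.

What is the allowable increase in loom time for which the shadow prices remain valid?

34

Binding constraints: dye, loom time. The basis is B = [[3,2],[3,1]] with det -3.
Per unit increase in loom time, x* moves by d = (0.6667, -1).
The basis stays optimal until twill reaches 0; allowable increase = 34 hr.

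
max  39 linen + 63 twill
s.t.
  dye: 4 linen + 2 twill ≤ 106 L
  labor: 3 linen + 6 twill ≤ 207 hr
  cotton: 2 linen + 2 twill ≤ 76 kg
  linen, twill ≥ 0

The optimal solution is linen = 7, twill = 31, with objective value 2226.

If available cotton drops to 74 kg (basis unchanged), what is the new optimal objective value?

2211

Check each constraint at x*: dye 90/106 (slack 16); labor 207/207 (tight); cotton 76/76 (tight).
Slack constraints have shadow price 0 (complementary slackness).
The binding rows give the dual system: 3·y_labor + 2·y_cotton = 39 and 6·y_labor + 2·y_cotton = 63.
This yields shadow prices y_labor = 8, y_cotton = 7.5.
Δz = y_cotton·Δb = 7.5 × (-2) = -15, so new z* = 2226 − 15 = 2211.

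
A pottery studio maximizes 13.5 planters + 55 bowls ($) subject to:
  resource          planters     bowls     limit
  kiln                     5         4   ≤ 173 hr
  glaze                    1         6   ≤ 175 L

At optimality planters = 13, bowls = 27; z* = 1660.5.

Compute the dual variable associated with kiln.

1

Both kiln and glaze are binding at x*.
The binding rows give the dual system: 5·y_kiln + 1·y_glaze = 13.5 and 4·y_kiln + 6·y_glaze = 55.
→ y_kiln = 1 and y_glaze = 8.5.
Shadow price of kiln = 1.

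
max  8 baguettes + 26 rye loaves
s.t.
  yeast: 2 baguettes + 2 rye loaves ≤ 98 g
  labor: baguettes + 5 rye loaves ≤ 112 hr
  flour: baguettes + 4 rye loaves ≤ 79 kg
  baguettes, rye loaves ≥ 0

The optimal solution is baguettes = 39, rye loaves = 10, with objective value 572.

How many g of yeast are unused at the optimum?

0

yeast used = 2·39 + 2·10 = 98; slack = 98 − 98 = 0.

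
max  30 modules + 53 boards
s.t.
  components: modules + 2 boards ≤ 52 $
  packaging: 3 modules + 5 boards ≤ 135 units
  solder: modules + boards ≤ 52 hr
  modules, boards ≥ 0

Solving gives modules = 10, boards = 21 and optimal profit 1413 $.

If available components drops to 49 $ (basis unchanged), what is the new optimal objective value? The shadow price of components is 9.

Δb = -3, so new z* = 1413 + (9)·(-3) = 1413 − 27 = 1386.

1386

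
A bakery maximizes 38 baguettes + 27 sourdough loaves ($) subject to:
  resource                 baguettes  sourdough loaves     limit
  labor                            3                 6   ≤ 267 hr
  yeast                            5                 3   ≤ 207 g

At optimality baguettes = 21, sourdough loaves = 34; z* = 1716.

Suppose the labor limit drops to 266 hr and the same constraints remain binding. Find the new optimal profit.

1715

Check each constraint at x*: labor 267/267 (tight); yeast 207/207 (tight).
The binding rows give the dual system: 3·y_labor + 5·y_yeast = 38 and 6·y_labor + 3·y_yeast = 27.
Solving: y_labor = 1, y_yeast = 7.
Δz = y_labor·Δb = 1 × (-1) = -1, so new z* = 1716 − 1 = 1715.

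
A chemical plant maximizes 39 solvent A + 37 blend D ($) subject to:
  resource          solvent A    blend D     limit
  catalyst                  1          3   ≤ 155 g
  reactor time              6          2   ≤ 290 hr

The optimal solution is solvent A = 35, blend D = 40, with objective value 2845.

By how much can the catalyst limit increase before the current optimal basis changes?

280

Binding constraints: catalyst, reactor time. The basis is B = [[1,3],[6,2]] with det -16.
Per unit increase in catalyst, x* moves by d = (-0.125, 0.375).
The basis stays optimal until solvent A reaches 0; allowable increase = 280 g.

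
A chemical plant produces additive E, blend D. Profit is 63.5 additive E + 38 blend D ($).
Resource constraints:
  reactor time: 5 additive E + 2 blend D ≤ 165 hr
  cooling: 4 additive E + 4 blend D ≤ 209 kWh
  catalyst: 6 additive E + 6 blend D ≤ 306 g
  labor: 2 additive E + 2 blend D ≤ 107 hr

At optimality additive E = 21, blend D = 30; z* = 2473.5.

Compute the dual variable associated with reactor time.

8.5

Check each constraint at x*: reactor time 165/165 (tight); cooling 204/209 (slack 5); catalyst 306/306 (tight); labor 102/107 (slack 5).
Since cooling, labor are not tight, their duals are 0.
The binding rows give the dual system: 5·y_reactor time + 6·y_catalyst = 63.5 and 2·y_reactor time + 6·y_catalyst = 38.
→ y_reactor time = 8.5 and y_catalyst = 3.5.
Shadow price of reactor time = 8.5.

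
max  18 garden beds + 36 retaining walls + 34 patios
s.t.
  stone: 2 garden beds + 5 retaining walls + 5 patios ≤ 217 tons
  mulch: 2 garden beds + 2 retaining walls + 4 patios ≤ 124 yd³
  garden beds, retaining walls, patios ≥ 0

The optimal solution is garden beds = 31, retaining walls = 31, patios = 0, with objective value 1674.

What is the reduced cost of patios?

At the optimum: stone uses 217 of 217 (binding); mulch uses 124 of 124 (binding).
The binding rows give the dual system: 2·y_stone + 2·y_mulch = 18 and 5·y_stone + 2·y_mulch = 36.
This yields shadow prices y_stone = 6, y_mulch = 3.
Reduced cost of patios: c₃ − yᵀa₃ = 34 − (6·5 + 3·4) = 34 − 42 = -8.

-8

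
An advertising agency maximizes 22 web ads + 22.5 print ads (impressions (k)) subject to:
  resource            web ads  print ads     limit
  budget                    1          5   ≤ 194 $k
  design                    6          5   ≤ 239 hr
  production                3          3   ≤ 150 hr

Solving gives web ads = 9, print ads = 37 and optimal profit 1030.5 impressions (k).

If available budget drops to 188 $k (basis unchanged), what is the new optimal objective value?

Binding: budget and design. Non-binding: production (12 unused).
By complementary slackness, y = 0 for the non-binding constraint.
The binding rows give the dual system: 1·y_budget + 6·y_design = 22 and 5·y_budget + 5·y_design = 22.5.
This yields shadow prices y_budget = 1, y_design = 3.5.
Δz = y_budget·Δb = 1 × (-6) = -6, so new z* = 1030.5 − 6 = 1024.5.

1024.5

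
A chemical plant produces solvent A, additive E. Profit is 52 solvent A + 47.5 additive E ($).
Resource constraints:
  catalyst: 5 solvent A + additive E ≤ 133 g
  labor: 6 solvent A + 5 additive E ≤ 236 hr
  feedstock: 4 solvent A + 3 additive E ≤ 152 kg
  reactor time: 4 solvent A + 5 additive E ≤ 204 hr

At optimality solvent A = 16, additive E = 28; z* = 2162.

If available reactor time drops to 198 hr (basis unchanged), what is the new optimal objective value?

2147

Binding: labor and reactor time. Non-binding: catalyst (25 unused), feedstock (4 unused).
By complementary slackness, y = 0 for the non-binding constraints.
The binding rows give the dual system: 6·y_labor + 4·y_reactor time = 52 and 5·y_labor + 5·y_reactor time = 47.5.
→ y_labor = 7 and y_reactor time = 2.5.
Δz = y_reactor time·Δb = 2.5 × (-6) = -15, so new z* = 2162 − 15 = 2147.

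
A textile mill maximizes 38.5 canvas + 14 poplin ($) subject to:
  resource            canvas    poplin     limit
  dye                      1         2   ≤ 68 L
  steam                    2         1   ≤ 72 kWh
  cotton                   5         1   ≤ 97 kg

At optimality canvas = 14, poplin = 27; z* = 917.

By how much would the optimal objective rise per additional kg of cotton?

7

Binding: dye and cotton. Non-binding: steam (17 unused).
Slack constraints have shadow price 0 (complementary slackness).
Dual feasibility on the basic columns requires 1·y_dye + 5·y_cotton = 38.5, 2·y_dye + 1·y_cotton = 14.
This yields shadow prices y_dye = 3.5, y_cotton = 7.
Shadow price of cotton = 7.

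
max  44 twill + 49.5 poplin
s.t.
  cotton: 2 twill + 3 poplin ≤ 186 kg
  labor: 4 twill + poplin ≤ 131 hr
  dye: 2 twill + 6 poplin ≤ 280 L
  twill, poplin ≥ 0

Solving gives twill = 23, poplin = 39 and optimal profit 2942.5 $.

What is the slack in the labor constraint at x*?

labor used = 4·23 + 1·39 = 131; slack = 131 − 131 = 0.

0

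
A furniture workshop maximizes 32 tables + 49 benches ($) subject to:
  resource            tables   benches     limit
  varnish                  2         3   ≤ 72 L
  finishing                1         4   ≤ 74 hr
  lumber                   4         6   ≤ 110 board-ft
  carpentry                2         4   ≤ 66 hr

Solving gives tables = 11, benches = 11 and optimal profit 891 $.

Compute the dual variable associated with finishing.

Binding: lumber and carpentry. Non-binding: varnish (17 unused), finishing (19 unused).
Slack constraints have shadow price 0 (complementary slackness).
Dual feasibility on the basic columns requires 4·y_lumber + 2·y_carpentry = 32, 6·y_lumber + 4·y_carpentry = 49.
This yields shadow prices y_lumber = 7.5, y_carpentry = 1.
Shadow price of finishing = 0.

0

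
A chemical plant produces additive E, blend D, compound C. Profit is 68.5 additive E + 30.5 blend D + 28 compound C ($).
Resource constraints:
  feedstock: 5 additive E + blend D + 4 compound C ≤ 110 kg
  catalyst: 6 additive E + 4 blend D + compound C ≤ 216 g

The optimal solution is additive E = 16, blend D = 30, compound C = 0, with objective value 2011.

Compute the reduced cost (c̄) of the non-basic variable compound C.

-4

Both feedstock and catalyst are binding at x*.
The binding rows give the dual system: 5·y_feedstock + 6·y_catalyst = 68.5 and 1·y_feedstock + 4·y_catalyst = 30.5.
→ y_feedstock = 6.5 and y_catalyst = 6.
Reduced cost of compound C: c₃ − yᵀa₃ = 28 − (6.5·4 + 6·1) = 28 − 32 = -4.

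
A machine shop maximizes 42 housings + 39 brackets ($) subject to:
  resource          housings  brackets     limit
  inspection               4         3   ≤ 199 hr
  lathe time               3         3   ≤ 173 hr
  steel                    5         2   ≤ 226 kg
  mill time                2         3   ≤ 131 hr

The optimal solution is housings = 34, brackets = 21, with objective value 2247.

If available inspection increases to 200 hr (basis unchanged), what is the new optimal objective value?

2255

Binding: inspection and mill time. Non-binding: lathe time (8 unused), steel (14 unused).
By complementary slackness, y = 0 for the non-binding constraints.
Dual feasibility on the basic columns requires 4·y_inspection + 2·y_mill time = 42, 3·y_inspection + 3·y_mill time = 39.
This yields shadow prices y_inspection = 8, y_mill time = 5.
Δz = y_inspection·Δb = 8 × (1) = 8, so new z* = 2247 + 8 = 2255.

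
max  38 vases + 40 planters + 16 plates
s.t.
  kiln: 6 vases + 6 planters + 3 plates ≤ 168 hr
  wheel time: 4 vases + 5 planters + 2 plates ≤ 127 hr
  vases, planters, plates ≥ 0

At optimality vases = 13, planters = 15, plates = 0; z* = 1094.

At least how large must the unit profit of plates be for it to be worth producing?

Both kiln and wheel time are binding at x*.
From A_Bᵀ y = c: 6·y_kiln + 4·y_wheel time = 38; 6·y_kiln + 5·y_wheel time = 40.
→ y_kiln = 5 and y_wheel time = 2.
plates enters the basis when its profit ≥ yᵀa₃ = 5·3 + 2·2 = 19.

19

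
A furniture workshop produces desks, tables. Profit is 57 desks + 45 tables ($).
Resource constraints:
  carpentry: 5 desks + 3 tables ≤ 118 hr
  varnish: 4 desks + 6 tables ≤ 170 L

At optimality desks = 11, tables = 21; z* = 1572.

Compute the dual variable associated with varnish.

3

Check each constraint at x*: carpentry 118/118 (tight); varnish 170/170 (tight).
The binding rows give the dual system: 5·y_carpentry + 4·y_varnish = 57 and 3·y_carpentry + 6·y_varnish = 45.
→ y_carpentry = 9 and y_varnish = 3.
Shadow price of varnish = 3.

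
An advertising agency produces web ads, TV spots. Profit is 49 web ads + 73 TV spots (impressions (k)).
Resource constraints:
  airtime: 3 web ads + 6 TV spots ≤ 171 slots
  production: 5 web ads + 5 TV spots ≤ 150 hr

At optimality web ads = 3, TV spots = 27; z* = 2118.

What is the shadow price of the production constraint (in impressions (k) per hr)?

5

Both airtime and production are binding at x*.
From A_Bᵀ y = c: 3·y_airtime + 5·y_production = 49; 6·y_airtime + 5·y_production = 73.
This yields shadow prices y_airtime = 8, y_production = 5.
Shadow price of production = 5.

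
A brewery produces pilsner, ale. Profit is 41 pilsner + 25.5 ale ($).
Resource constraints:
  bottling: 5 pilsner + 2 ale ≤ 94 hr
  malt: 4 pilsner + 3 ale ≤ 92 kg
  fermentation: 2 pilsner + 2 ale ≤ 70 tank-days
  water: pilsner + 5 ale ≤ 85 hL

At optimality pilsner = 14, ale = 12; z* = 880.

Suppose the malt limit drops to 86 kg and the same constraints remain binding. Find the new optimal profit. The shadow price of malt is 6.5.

Δb = -6, so new z* = 880 + (6.5)·(-6) = 880 − 39 = 841.

841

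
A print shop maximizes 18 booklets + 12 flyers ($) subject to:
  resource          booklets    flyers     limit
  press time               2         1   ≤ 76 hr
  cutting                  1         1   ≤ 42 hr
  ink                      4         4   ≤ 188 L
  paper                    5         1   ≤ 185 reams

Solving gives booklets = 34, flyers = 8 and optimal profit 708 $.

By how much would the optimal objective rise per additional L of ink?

0

Check each constraint at x*: press time 76/76 (tight); cutting 42/42 (tight); ink 168/188 (slack 20); paper 178/185 (slack 7).
Since ink, paper are not tight, their duals are 0.
The binding rows give the dual system: 2·y_press time + 1·y_cutting = 18 and 1·y_press time + 1·y_cutting = 12.
This yields shadow prices y_press time = 6, y_cutting = 6.
Shadow price of ink = 0.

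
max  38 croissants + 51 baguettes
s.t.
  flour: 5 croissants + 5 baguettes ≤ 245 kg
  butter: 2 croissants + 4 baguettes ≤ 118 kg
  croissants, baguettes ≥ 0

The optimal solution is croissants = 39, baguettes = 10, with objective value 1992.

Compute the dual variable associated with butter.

At the optimum: flour uses 245 of 245 (binding); butter uses 118 of 118 (binding).
Dual feasibility on the basic columns requires 5·y_flour + 2·y_butter = 38, 5·y_flour + 4·y_butter = 51.
→ y_flour = 5 and y_butter = 6.5.
Shadow price of butter = 6.5.

6.5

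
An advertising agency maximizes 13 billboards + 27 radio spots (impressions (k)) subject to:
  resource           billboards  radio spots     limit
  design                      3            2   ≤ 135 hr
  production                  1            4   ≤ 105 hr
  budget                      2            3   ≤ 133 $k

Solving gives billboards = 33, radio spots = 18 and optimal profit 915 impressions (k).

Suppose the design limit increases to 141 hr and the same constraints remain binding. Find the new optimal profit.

Binding: design and production. Non-binding: budget (13 unused).
By complementary slackness, y = 0 for the non-binding constraint.
From A_Bᵀ y = c: 3·y_design + 1·y_production = 13; 2·y_design + 4·y_production = 27.
This yields shadow prices y_design = 2.5, y_production = 5.5.
Δz = y_design·Δb = 2.5 × (6) = 15, so new z* = 915 + 15 = 930.

930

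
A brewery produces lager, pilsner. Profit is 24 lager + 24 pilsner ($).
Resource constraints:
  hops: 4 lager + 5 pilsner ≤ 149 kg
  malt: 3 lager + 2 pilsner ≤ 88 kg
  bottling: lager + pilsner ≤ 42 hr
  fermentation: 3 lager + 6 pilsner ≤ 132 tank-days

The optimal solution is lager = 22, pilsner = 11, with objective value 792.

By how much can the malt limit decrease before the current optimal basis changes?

44

Binding constraints: malt, fermentation. The basis is B = [[3,2],[3,6]] with det 12.
Per unit decrease in malt, x* moves by d = (-0.5, 0.25).
The basis stays optimal until lager reaches 0; allowable decrease = 44 kg.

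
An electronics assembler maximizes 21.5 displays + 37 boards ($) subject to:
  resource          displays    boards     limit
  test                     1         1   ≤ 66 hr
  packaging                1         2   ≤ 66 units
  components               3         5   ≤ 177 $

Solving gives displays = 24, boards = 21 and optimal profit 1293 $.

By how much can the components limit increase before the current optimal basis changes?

Binding constraints: packaging, components. The basis is B = [[1,2],[3,5]] with det -1.
Per unit increase in components, x* moves by d = (2, -1).
The basis stays optimal until boards reaches 0; allowable increase = 21 $.

21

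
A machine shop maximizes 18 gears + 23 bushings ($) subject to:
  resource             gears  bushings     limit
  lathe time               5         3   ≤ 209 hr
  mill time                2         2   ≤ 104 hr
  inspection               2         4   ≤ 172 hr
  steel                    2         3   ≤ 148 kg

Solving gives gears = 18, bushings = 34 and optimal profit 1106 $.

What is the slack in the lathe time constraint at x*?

lathe time used = 5·18 + 3·34 = 192; slack = 209 − 192 = 17.

17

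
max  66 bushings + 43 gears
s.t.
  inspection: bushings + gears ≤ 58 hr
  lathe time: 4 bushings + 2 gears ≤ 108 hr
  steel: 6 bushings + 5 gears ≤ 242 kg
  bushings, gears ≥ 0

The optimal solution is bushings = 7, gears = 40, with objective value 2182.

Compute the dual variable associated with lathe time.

Binding: lathe time and steel. Non-binding: inspection (11 unused).
Slack constraints have shadow price 0 (complementary slackness).
From A_Bᵀ y = c: 4·y_lathe time + 6·y_steel = 66; 2·y_lathe time + 5·y_steel = 43.
Solving: y_lathe time = 9, y_steel = 5.
Shadow price of lathe time = 9.

9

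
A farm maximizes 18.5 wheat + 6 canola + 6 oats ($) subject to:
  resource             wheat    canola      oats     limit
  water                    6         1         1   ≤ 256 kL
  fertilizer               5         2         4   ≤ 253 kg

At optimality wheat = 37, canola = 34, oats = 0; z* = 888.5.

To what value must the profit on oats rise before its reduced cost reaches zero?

Check each constraint at x*: water 256/256 (tight); fertilizer 253/253 (tight).
From A_Bᵀ y = c: 6·y_water + 5·y_fertilizer = 18.5; 1·y_water + 2·y_fertilizer = 6.
→ y_water = 1 and y_fertilizer = 2.5.
oats enters the basis when its profit ≥ yᵀa₃ = 1·1 + 2.5·4 = 11.

11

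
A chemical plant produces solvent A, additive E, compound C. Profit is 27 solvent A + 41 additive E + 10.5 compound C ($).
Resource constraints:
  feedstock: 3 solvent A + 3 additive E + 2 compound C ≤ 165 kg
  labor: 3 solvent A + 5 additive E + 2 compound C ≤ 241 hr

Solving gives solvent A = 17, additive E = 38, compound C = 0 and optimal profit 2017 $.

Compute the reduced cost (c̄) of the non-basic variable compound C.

-7.5

Check each constraint at x*: feedstock 165/165 (tight); labor 241/241 (tight).
The binding rows give the dual system: 3·y_feedstock + 3·y_labor = 27 and 3·y_feedstock + 5·y_labor = 41.
Solving: y_feedstock = 2, y_labor = 7.
Reduced cost of compound C: c₃ − yᵀa₃ = 10.5 − (2·2 + 7·2) = 10.5 − 18 = -7.5.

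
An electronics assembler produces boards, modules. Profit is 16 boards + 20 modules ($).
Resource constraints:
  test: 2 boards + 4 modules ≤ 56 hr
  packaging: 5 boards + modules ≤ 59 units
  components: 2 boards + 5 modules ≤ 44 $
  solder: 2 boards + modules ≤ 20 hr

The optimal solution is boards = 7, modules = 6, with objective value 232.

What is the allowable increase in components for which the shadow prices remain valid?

24

Binding constraints: components, solder. The basis is B = [[2,5],[2,1]] with det -8.
Per unit increase in components, x* moves by d = (-0.125, 0.25).
The basis stays optimal until test becomes binding; allowable increase = 24 $.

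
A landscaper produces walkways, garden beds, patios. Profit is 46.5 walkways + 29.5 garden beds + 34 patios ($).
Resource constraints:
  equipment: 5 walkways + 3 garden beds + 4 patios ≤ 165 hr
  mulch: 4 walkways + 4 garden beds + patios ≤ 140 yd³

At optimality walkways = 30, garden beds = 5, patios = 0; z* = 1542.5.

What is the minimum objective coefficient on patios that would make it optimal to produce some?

Both equipment and mulch are binding at x*.
Dual feasibility on the basic columns requires 5·y_equipment + 4·y_mulch = 46.5, 3·y_equipment + 4·y_mulch = 29.5.
Solving: y_equipment = 8.5, y_mulch = 1.
patios enters the basis when its profit ≥ yᵀa₃ = 8.5·4 + 1·1 = 35.

35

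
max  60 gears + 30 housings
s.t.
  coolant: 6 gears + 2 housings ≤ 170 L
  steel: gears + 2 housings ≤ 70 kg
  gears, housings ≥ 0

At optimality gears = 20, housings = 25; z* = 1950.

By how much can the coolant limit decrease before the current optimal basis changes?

100

Binding constraints: coolant, steel. The basis is B = [[6,2],[1,2]] with det 10.
Per unit decrease in coolant, x* moves by d = (-0.2, 0.1).
The basis stays optimal until gears reaches 0; allowable decrease = 100 L.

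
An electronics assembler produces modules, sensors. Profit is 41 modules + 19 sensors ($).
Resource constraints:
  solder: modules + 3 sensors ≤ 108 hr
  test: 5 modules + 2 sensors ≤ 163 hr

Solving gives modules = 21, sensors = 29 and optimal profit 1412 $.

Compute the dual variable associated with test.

8

At the optimum: solder uses 108 of 108 (binding); test uses 163 of 163 (binding).
From A_Bᵀ y = c: 1·y_solder + 5·y_test = 41; 3·y_solder + 2·y_test = 19.
This yields shadow prices y_solder = 1, y_test = 8.
Shadow price of test = 8.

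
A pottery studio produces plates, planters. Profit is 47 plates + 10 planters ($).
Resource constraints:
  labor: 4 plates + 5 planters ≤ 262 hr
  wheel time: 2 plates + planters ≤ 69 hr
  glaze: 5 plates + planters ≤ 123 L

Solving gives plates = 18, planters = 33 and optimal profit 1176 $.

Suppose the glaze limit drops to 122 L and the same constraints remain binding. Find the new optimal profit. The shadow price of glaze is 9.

Δb = -1, so new z* = 1176 + (9)·(-1) = 1176 − 9 = 1167.

1167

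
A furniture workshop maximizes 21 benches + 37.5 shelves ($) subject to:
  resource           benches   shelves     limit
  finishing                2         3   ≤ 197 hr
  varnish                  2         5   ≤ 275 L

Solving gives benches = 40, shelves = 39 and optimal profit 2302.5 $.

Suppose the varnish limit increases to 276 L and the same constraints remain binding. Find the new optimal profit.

2305.5

Both finishing and varnish are binding at x*.
The binding rows give the dual system: 2·y_finishing + 2·y_varnish = 21 and 3·y_finishing + 5·y_varnish = 37.5.
This yields shadow prices y_finishing = 7.5, y_varnish = 3.
Δz = y_varnish·Δb = 3 × (1) = 3, so new z* = 2302.5 + 3 = 2305.5.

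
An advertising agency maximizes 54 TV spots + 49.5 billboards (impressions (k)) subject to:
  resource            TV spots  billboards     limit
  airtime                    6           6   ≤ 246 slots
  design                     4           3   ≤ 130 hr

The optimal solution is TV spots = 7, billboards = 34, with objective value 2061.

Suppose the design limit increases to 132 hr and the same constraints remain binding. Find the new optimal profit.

Both airtime and design are binding at x*.
From A_Bᵀ y = c: 6·y_airtime + 4·y_design = 54; 6·y_airtime + 3·y_design = 49.5.
Solving: y_airtime = 6, y_design = 4.5.
Δz = y_design·Δb = 4.5 × (2) = 9, so new z* = 2061 + 9 = 2070.

2070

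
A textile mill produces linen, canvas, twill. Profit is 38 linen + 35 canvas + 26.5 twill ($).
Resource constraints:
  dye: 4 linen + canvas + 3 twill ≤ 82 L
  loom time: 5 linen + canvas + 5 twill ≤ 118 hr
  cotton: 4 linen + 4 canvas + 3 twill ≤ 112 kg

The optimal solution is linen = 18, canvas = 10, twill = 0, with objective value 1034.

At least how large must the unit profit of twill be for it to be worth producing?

At the optimum: dye uses 82 of 82 (binding); loom time uses 100 of 118 (slack = 18); cotton uses 112 of 112 (binding).
Slack constraints have shadow price 0 (complementary slackness).
Dual feasibility on the basic columns requires 4·y_dye + 4·y_cotton = 38, 1·y_dye + 4·y_cotton = 35.
This yields shadow prices y_dye = 1, y_cotton = 8.5.
twill enters the basis when its profit ≥ yᵀa₃ = 1·3 + 8.5·3 = 28.5.

28.5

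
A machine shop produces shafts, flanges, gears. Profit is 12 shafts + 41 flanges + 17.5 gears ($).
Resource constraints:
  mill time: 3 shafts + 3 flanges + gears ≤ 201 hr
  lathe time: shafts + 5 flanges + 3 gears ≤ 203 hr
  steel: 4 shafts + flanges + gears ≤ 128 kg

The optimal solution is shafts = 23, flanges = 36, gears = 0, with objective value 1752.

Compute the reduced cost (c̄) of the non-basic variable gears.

Binding: lathe time and steel. Non-binding: mill time (24 unused).
Slack constraints have shadow price 0 (complementary slackness).
From A_Bᵀ y = c: 1·y_lathe time + 4·y_steel = 12; 5·y_lathe time + 1·y_steel = 41.
→ y_lathe time = 8 and y_steel = 1.
Reduced cost of gears: c₃ − yᵀa₃ = 17.5 − (8·3 + 1·1) = 17.5 − 25 = -7.5.

-7.5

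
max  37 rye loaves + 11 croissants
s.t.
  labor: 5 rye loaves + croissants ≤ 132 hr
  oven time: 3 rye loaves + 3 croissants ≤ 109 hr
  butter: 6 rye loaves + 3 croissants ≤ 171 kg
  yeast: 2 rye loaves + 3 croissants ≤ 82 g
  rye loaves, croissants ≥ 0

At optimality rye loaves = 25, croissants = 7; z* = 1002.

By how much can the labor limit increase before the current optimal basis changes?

Binding constraints: labor, butter. The basis is B = [[5,1],[6,3]] with det 9.
Per unit increase in labor, x* moves by d = (0.3333, -0.6667).
The basis stays optimal until croissants reaches 0; allowable increase = 10.5 hr.

10.5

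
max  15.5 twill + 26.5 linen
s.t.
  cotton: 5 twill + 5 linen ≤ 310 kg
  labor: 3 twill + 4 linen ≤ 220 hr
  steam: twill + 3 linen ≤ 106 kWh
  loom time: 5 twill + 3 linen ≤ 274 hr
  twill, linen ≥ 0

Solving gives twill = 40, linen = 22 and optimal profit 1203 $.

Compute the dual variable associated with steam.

At the optimum: cotton uses 310 of 310 (binding); labor uses 208 of 220 (slack = 12); steam uses 106 of 106 (binding); loom time uses 266 of 274 (slack = 8).
Slack constraints have shadow price 0 (complementary slackness).
The binding rows give the dual system: 5·y_cotton + 1·y_steam = 15.5 and 5·y_cotton + 3·y_steam = 26.5.
This yields shadow prices y_cotton = 2, y_steam = 5.5.
Shadow price of steam = 5.5.

5.5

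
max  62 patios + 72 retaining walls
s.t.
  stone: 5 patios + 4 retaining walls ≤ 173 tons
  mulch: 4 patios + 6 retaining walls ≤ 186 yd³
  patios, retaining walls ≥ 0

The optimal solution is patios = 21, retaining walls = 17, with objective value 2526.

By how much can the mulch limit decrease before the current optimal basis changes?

47.6

Binding constraints: stone, mulch. The basis is B = [[5,4],[4,6]] with det 14.
Per unit decrease in mulch, x* moves by d = (0.2857, -0.3571).
The basis stays optimal until retaining walls reaches 0; allowable decrease = 47.6 yd³.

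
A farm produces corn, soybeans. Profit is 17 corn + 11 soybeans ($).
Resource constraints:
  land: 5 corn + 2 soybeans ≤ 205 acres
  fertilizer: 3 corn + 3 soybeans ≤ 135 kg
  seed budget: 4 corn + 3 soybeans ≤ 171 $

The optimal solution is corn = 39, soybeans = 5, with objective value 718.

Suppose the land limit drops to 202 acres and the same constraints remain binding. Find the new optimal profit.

715

At the optimum: land uses 205 of 205 (binding); fertilizer uses 132 of 135 (slack = 3); seed budget uses 171 of 171 (binding).
By complementary slackness, y = 0 for the non-binding constraint.
The binding rows give the dual system: 5·y_land + 4·y_seed budget = 17 and 2·y_land + 3·y_seed budget = 11.
Solving: y_land = 1, y_seed budget = 3.
Δz = y_land·Δb = 1 × (-3) = -3, so new z* = 718 − 3 = 715.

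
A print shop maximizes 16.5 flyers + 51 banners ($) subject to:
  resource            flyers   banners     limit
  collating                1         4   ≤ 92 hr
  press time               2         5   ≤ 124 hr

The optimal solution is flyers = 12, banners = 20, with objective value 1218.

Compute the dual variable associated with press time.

Check each constraint at x*: collating 92/92 (tight); press time 124/124 (tight).
The binding rows give the dual system: 1·y_collating + 2·y_press time = 16.5 and 4·y_collating + 5·y_press time = 51.
This yields shadow prices y_collating = 6.5, y_press time = 5.
Shadow price of press time = 5.

5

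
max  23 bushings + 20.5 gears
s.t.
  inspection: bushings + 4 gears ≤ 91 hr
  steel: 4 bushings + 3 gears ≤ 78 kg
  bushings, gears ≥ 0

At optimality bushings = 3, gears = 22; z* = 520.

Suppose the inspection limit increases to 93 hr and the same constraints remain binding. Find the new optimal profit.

522

At the optimum: inspection uses 91 of 91 (binding); steel uses 78 of 78 (binding).
From A_Bᵀ y = c: 1·y_inspection + 4·y_steel = 23; 4·y_inspection + 3·y_steel = 20.5.
Solving: y_inspection = 1, y_steel = 5.5.
Δz = y_inspection·Δb = 1 × (2) = 2, so new z* = 520 + 2 = 522.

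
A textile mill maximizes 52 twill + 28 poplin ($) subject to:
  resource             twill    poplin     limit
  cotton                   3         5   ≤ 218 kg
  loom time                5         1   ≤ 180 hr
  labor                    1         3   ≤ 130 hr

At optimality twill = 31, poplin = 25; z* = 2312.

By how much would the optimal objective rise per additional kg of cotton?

4

Check each constraint at x*: cotton 218/218 (tight); loom time 180/180 (tight); labor 106/130 (slack 24).
Slack constraints have shadow price 0 (complementary slackness).
From A_Bᵀ y = c: 3·y_cotton + 5·y_loom time = 52; 5·y_cotton + 1·y_loom time = 28.
→ y_cotton = 4 and y_loom time = 8.
Shadow price of cotton = 4.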